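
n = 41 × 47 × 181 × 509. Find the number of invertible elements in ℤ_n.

168249600

φ(177532583) = 177532583 · (1 − 1/41) · (1 − 1/47) · (1 − 1/181) · (1 − 1/509)
       = 177532583 · 168249600/177532583 = 168249600.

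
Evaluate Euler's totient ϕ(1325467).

1029600

First factor: 1325467 = 11 · 13^2 · 23 · 31.
φ(11) = 11 − 1 = 10.
φ(13^2) = 13^2 − 13^1 = 169 − 13 = 156.
φ(23) = 23 − 1 = 22.
φ(31) = 31 − 1 = 30.
Multiply: 10 · 156 · 22 · 30 = 1029600.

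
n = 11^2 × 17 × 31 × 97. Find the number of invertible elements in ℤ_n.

5068800

φ(11^2) = 11^2 − 11^1 = 121 − 11 = 110.
φ(17) = 17 − 1 = 16.
φ(31) = 31 − 1 = 30.
φ(97) = 97 − 1 = 96.
Multiply: 110 · 16 · 30 · 96 = 5068800.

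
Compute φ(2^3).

4

φ(8) = 8 · (1 − 1/2)
       = 8 · 1/2 = 4.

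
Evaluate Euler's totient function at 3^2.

φ(3^2) = 3^2 − 3^1 = 9 − 3 = 6.

6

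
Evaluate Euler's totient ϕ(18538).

18538 = 2 · 13 · 23 · 31.
φ(18538) = 18538 · (1 − 1/2) · (1 − 1/13) · (1 − 1/23) · (1 − 1/31)
       = 18538 · 7920/18538 = 7920.

7920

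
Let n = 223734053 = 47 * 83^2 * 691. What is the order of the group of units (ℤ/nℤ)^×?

216022440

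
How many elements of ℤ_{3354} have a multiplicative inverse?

Factor 3354: 3354 = 2 · 3 · 13 · 43.
φ(3354) = 3354 · (1 − 1/2) · (1 − 1/3) · (1 − 1/13) · (1 − 1/43)
       = 3354 · 1008/3354 = 1008.

1008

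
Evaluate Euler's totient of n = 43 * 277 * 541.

φ(6443851) = 6443851 · (1 − 1/43) · (1 − 1/277) · (1 − 1/541)
       = 6443851 · 6259680/6443851 = 6259680.

6259680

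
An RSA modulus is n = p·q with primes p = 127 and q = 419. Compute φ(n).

52668

For distinct primes, φ(pq) = (p−1)(q−1) = 126 × 418 = 52668.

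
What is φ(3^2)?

6

φ(3^2) = 3^2 − 3^1 = 9 − 3 = 6.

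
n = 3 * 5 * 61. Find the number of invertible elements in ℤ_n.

480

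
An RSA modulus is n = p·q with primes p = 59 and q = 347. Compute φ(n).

For distinct primes, φ(pq) = (p−1)(q−1) = 58 × 346 = 20068.

20068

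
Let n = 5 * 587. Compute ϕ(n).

2344

φ(5) = 5 − 1 = 4.
φ(587) = 587 − 1 = 586.
Since φ is multiplicative, φ(2935) = 4 · 586 = 2344.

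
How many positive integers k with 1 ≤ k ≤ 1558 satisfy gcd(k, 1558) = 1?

Factor 1558: 1558 = 2 * 19 * 41.
φ(1558) = 1558 · (1 − 1/2) · (1 − 1/19) · (1 − 1/41)
       = 1558 · 720/1558 = 720.

720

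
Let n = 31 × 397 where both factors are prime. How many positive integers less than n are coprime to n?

For distinct primes, φ(pq) = (p−1)(q−1) = 30 × 396 = 11880.

11880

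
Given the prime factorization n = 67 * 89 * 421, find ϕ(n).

φ(2510423) = 2510423 · (1 − 1/67) · (1 − 1/89) · (1 − 1/421)
       = 2510423 · 2439360/2510423 = 2439360.

2439360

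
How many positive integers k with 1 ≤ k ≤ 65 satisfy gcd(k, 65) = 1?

48

First factor: 65 = 5 * 13.
φ(65) = 65 · (1 − 1/5) · (1 − 1/13)
       = 65 · 48/65 = 48.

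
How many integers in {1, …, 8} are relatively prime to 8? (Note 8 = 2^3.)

φ(8) = 8 · (1 − 1/2)
       = 8 · 1/2 = 4.

4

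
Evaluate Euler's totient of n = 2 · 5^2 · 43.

φ(2) = 2 − 1 = 1.
φ(5^2) = 5^2 − 5^1 = 25 − 5 = 20.
φ(43) = 43 − 1 = 42.
φ(2150) = 1 × 20 × 42 = 840.

840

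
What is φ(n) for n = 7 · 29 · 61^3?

37507680

φ(46077143) = 46077143 · (1 − 1/7) · (1 − 1/29) · (1 − 1/61)
       = 46077143 · 10080/12383 = 37507680.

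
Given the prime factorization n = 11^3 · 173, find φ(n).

208120

φ(230263) = 230263 · (1 − 1/11) · (1 − 1/173)
       = 230263 · 1720/1903 = 208120.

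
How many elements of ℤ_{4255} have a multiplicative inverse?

3168

First factor: 4255 = 5 * 23 * 37.
φ(5) = 5 − 1 = 4.
φ(23) = 23 − 1 = 22.
φ(37) = 37 − 1 = 36.
Multiply: 4 · 22 · 36 = 3168.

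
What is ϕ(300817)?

300817 = 11 × 23 × 29 × 41.
φ(300817) = 300817 · (1 − 1/11) · (1 − 1/23) · (1 − 1/29) · (1 − 1/41)
       = 300817 · 246400/300817 = 246400.

246400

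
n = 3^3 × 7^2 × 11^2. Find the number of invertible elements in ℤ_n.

φ(3^3) = 3^2·(3−1) = 9·2 = 18.
φ(7^2) = 7^1·(7−1) = 7·6 = 42.
φ(11^2) = 11^2 − 11^1 = 121 − 11 = 110.
φ(160083) = 18 × 42 × 110 = 83160.

83160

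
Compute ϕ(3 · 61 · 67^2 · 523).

φ(3) = 3 − 1 = 2.
φ(61) = 61 − 1 = 60.
φ(67^2) = 67^1·(67−1) = 67·66 = 4422.
φ(523) = 523 − 1 = 522.
φ(429637701) = 2 × 60 × 4422 × 522 = 276994080.

276994080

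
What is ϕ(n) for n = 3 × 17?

φ(51) = 51 · (1 − 1/3) · (1 − 1/17)
       = 51 · 32/51 = 32.

32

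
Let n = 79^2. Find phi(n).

φ(6241) = 6241 · (1 − 1/79)
       = 6241 · 78/79 = 6162.

6162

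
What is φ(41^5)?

φ(115856201) = 115856201 · (1 − 1/41)
       = 115856201 · 40/41 = 113030440.

113030440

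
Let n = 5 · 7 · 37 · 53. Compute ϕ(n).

44928

φ(5) = 5 − 1 = 4.
φ(7) = 7 − 1 = 6.
φ(37) = 37 − 1 = 36.
φ(53) = 53 − 1 = 52.
φ(68635) = 4 × 6 × 36 × 52 = 44928.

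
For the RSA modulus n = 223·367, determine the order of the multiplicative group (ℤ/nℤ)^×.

81252

For distinct primes, φ(pq) = (p−1)(q−1) = 222 × 366 = 81252.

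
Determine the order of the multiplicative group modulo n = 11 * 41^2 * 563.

9216800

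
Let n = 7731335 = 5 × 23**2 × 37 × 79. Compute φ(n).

5683392

φ(7731335) = 7731335 · (1 − 1/5) · (1 − 1/23) · (1 − 1/37) · (1 − 1/79)
       = 7731335 · 247104/336145 = 5683392.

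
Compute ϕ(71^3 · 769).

271004160

φ(275233559) = 275233559 · (1 − 1/71) · (1 − 1/769)
       = 275233559 · 53760/54599 = 271004160.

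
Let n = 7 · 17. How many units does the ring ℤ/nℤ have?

φ(119) = 119 · (1 − 1/7) · (1 − 1/17)
       = 119 · 96/119 = 96.

96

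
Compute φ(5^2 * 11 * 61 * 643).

φ(10786325) = 10786325 · (1 − 1/5) · (1 − 1/11) · (1 − 1/61) · (1 − 1/643)
       = 10786325 · 1540800/2157265 = 7704000.

7704000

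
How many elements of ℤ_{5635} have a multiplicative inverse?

First factor: 5635 = 5 * 7**2 * 23.
φ(5) = 5 − 1 = 4.
φ(7^2) = 7^2 − 7^1 = 49 − 7 = 42.
φ(23) = 23 − 1 = 22.
Multiply: 4 · 42 · 22 = 3696.

3696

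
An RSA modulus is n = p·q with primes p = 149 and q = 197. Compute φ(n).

29008

φ(29353) = 29353 · (1 − 1/149) · (1 − 1/197)
       = 29353 · 29008/29353 = 29008.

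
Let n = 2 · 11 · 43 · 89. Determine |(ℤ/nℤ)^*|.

36960

φ(2) = 2 − 1 = 1.
φ(11) = 11 − 1 = 10.
φ(43) = 43 − 1 = 42.
φ(89) = 89 − 1 = 88.
Multiply: 1 · 10 · 42 · 88 = 36960.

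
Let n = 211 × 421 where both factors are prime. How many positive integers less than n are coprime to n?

φ(211) = 211 − 1 = 210.
φ(421) = 421 − 1 = 420.
Since φ is multiplicative, φ(88831) = 210 · 420 = 88200.

88200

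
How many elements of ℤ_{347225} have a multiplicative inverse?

241920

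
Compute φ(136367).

Factor 136367: 136367 = 7**2 * 11**2 * 23.
φ(7^2) = 7^2 − 7^1 = 49 − 7 = 42.
φ(11^2) = 11^2 − 11^1 = 121 − 11 = 110.
φ(23) = 23 − 1 = 22.
Since φ is multiplicative, φ(136367) = 42 · 110 · 22 = 101640.

101640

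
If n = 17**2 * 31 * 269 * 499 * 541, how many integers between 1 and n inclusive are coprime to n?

φ(17^2) = 17^1·(17−1) = 17·16 = 272.
φ(31) = 31 − 1 = 30.
φ(269) = 269 − 1 = 268.
φ(499) = 499 − 1 = 498.
φ(541) = 541 − 1 = 540.
Multiply: 272 · 30 · 268 · 498 · 540 = 588095769600.

588095769600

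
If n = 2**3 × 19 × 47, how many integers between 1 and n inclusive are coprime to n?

3312

φ(7144) = 7144 · (1 − 1/2) · (1 − 1/19) · (1 − 1/47)
       = 7144 · 828/1786 = 3312.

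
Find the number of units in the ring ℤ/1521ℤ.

936

Prime factorization: 1521 = 3^2 * 13^2.
φ(3^2) = 3^2 − 3^1 = 9 − 3 = 6.
φ(13^2) = 13^2 − 13^1 = 169 − 13 = 156.
φ(1521) = 6 × 156 = 936.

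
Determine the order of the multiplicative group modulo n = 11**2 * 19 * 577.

1140480

φ(1326523) = 1326523 · (1 − 1/11) · (1 − 1/19) · (1 − 1/577)
       = 1326523 · 103680/120593 = 1140480.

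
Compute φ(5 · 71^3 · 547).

770668080

φ(5) = 5 − 1 = 4.
φ(71^3) = 71^3 − 71^2 = 357911 − 5041 = 352870.
φ(547) = 547 − 1 = 546.
Multiply: 4 · 352870 · 546 = 770668080.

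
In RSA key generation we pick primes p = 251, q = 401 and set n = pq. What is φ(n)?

100000

φ(n) = (p − 1)(q − 1) = (251−1)(401−1) = 250·400 = 100000.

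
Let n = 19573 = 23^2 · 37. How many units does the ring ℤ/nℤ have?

φ(23^2) = 23^2 − 23^1 = 529 − 23 = 506.
φ(37) = 37 − 1 = 36.
Multiply: 506 · 36 = 18216.

18216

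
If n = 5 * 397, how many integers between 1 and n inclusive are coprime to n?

1584

φ(5) = 5 − 1 = 4.
φ(397) = 397 − 1 = 396.
φ(1985) = 4 × 396 = 1584.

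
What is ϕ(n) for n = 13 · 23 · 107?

φ(31993) = 31993 · (1 − 1/13) · (1 − 1/23) · (1 − 1/107)
       = 31993 · 27984/31993 = 27984.

27984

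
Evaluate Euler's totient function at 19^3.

φ(6859) = 6859 · (1 − 1/19)
       = 6859 · 18/19 = 6498.

6498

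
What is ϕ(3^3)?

18

φ(27) = 27 · (1 − 1/3)
       = 27 · 2/3 = 18.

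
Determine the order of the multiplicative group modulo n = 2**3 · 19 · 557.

40032

φ(2^3) = 2^3 − 2^2 = 8 − 4 = 4.
φ(19) = 19 − 1 = 18.
φ(557) = 557 − 1 = 556.
Multiply: 4 · 18 · 556 = 40032.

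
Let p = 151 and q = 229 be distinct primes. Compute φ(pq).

φ(34579) = 34579 · (1 − 1/151) · (1 − 1/229)
       = 34579 · 34200/34579 = 34200.

34200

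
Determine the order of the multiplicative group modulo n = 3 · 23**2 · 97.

97152

φ(153939) = 153939 · (1 − 1/3) · (1 − 1/23) · (1 − 1/97)
       = 153939 · 4224/6693 = 97152.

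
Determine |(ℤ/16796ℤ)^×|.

6912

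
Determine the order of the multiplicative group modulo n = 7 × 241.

φ(1687) = 1687 · (1 − 1/7) · (1 − 1/241)
       = 1687 · 1440/1687 = 1440.

1440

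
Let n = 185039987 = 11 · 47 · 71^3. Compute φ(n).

162320200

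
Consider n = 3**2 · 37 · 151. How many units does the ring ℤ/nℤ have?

32400

φ(50283) = 50283 · (1 − 1/3) · (1 − 1/37) · (1 − 1/151)
       = 50283 · 10800/16761 = 32400.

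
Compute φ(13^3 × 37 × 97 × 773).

5410768896

φ(13^3) = 13^3 − 13^2 = 2197 − 169 = 2028.
φ(37) = 37 − 1 = 36.
φ(97) = 97 − 1 = 96.
φ(773) = 773 − 1 = 772.
φ(6095130509) = 2028 × 36 × 96 × 772 = 5410768896.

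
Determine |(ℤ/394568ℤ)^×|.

Factor 394568: 394568 = 2^3 × 31 × 37 × 43.
φ(2^3) = 2^2·(2−1) = 4·1 = 4.
φ(31) = 31 − 1 = 30.
φ(37) = 37 − 1 = 36.
φ(43) = 43 − 1 = 42.
Multiply: 4 · 30 · 36 · 42 = 181440.

181440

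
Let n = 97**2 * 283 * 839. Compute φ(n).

φ(2234044733) = 2234044733 · (1 − 1/97) · (1 − 1/283) · (1 − 1/839)
       = 2234044733 · 22686336/23031389 = 2200574592.

2200574592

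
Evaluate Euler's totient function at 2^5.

16

φ(32) = 32 · (1 − 1/2)
       = 32 · 1/2 = 16.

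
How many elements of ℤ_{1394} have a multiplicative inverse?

Factor 1394: 1394 = 2 * 17 * 41.
φ(1394) = 1394 · (1 − 1/2) · (1 − 1/17) · (1 − 1/41)
       = 1394 · 640/1394 = 640.

640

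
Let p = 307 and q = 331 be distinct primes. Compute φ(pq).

100980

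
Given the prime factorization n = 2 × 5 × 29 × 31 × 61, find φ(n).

φ(548390) = 548390 · (1 − 1/2) · (1 − 1/5) · (1 − 1/29) · (1 − 1/31) · (1 − 1/61)
       = 548390 · 201600/548390 = 201600.

201600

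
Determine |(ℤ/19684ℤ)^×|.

19684 = 2^2 * 7 * 19 * 37.
φ(2^2) = 2^2 − 2^1 = 4 − 2 = 2.
φ(7) = 7 − 1 = 6.
φ(19) = 19 − 1 = 18.
φ(37) = 37 − 1 = 36.
Since φ is multiplicative, φ(19684) = 2 · 6 · 18 · 36 = 7776.

7776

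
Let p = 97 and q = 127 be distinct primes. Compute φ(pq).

φ(12319) = 12319 · (1 − 1/97) · (1 − 1/127)
       = 12319 · 12096/12319 = 12096.

12096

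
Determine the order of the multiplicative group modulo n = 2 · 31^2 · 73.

66960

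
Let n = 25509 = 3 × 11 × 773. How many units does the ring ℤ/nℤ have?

15440

φ(3) = 3 − 1 = 2.
φ(11) = 11 − 1 = 10.
φ(773) = 773 − 1 = 772.
φ(25509) = 2 × 10 × 772 = 15440.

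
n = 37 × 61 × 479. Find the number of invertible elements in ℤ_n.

1032480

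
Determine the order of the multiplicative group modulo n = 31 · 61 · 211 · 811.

306180000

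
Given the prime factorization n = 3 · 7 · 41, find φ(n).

480

φ(861) = 861 · (1 − 1/3) · (1 − 1/7) · (1 − 1/41)
       = 861 · 480/861 = 480.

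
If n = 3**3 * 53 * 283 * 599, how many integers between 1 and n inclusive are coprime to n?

φ(242578827) = 242578827 · (1 − 1/3) · (1 − 1/53) · (1 − 1/283) · (1 − 1/599)
       = 242578827 · 17538144/26953203 = 157843296.

157843296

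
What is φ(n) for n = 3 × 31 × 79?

φ(7347) = 7347 · (1 − 1/3) · (1 − 1/31) · (1 − 1/79)
       = 7347 · 4680/7347 = 4680.

4680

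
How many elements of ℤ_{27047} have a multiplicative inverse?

Factor 27047: 27047 = 17 · 37 · 43.
φ(17) = 17 − 1 = 16.
φ(37) = 37 − 1 = 36.
φ(43) = 43 − 1 = 42.
Since φ is multiplicative, φ(27047) = 16 · 36 · 42 = 24192.

24192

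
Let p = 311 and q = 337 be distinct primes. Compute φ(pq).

104160

φ(104807) = 104807 · (1 − 1/311) · (1 − 1/337)
       = 104807 · 104160/104807 = 104160.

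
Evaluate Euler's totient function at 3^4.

54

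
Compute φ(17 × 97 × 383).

586752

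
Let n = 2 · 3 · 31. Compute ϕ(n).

φ(186) = 186 · (1 − 1/2) · (1 − 1/3) · (1 − 1/31)
       = 186 · 60/186 = 60.

60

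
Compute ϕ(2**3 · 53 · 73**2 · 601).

655948800

φ(1357957096) = 1357957096 · (1 − 1/2) · (1 − 1/53) · (1 − 1/73) · (1 − 1/601)
       = 1357957096 · 2246400/4650538 = 655948800.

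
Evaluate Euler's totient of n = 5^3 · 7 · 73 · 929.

φ(59339875) = 59339875 · (1 − 1/5) · (1 − 1/7) · (1 − 1/73) · (1 − 1/929)
       = 59339875 · 1603584/2373595 = 40089600.

40089600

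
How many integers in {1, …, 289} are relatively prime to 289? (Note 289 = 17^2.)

272

φ(17^2) = 17^1·(17−1) = 17·16 = 272.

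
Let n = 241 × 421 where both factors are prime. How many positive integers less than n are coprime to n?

100800

φ(101461) = 101461 · (1 − 1/241) · (1 − 1/421)
       = 101461 · 100800/101461 = 100800.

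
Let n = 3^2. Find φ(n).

6

φ(3^2) = 3^2 − 3^1 = 9 − 3 = 6.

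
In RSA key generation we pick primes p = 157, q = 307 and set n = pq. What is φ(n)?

47736

φ(157) = 157 − 1 = 156.
φ(307) = 307 − 1 = 306.
Since φ is multiplicative, φ(48199) = 156 · 306 = 47736.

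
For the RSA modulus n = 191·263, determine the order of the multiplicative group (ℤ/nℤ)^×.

49780

φ(n) = (p − 1)(q − 1) = (191−1)(263−1) = 190·262 = 49780.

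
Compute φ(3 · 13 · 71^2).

119280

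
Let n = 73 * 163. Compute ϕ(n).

11664

φ(11899) = 11899 · (1 − 1/73) · (1 − 1/163)
       = 11899 · 11664/11899 = 11664.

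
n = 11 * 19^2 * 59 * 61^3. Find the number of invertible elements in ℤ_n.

44285853600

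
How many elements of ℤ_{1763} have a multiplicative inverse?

First factor: 1763 = 41 * 43.
φ(41) = 41 − 1 = 40.
φ(43) = 43 − 1 = 42.
Multiply: 40 · 42 = 1680.

1680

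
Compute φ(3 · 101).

200

φ(3) = 3 − 1 = 2.
φ(101) = 101 − 1 = 100.
φ(303) = 2 × 100 = 200.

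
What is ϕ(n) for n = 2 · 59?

58

φ(2) = 2 − 1 = 1.
φ(59) = 59 − 1 = 58.
Multiply: 1 · 58 = 58.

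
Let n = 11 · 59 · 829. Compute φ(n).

480240

φ(538021) = 538021 · (1 − 1/11) · (1 − 1/59) · (1 − 1/829)
       = 538021 · 480240/538021 = 480240.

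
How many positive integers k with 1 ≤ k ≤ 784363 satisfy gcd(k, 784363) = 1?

784363 = 17 · 29 · 37 · 43.
φ(17) = 17 − 1 = 16.
φ(29) = 29 − 1 = 28.
φ(37) = 37 − 1 = 36.
φ(43) = 43 − 1 = 42.
Since φ is multiplicative, φ(784363) = 16 · 28 · 36 · 42 = 677376.

677376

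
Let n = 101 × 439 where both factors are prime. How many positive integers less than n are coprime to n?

φ(n) = (p − 1)(q − 1) = (101−1)(439−1) = 100·438 = 43800.

43800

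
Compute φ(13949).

Factor 13949: 13949 = 13 × 29 × 37.
φ(13) = 13 − 1 = 12.
φ(29) = 29 − 1 = 28.
φ(37) = 37 − 1 = 36.
φ(13949) = 12 × 28 × 36 = 12096.

12096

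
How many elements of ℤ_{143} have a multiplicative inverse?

120

Factor 143: 143 = 11 * 13.
φ(11) = 11 − 1 = 10.
φ(13) = 13 − 1 = 12.
φ(143) = 10 × 12 = 120.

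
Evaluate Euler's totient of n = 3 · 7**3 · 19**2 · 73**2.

φ(3) = 3 − 1 = 2.
φ(7^3) = 7^3 − 7^2 = 343 − 49 = 294.
φ(19^2) = 19^2 − 19^1 = 361 − 19 = 342.
φ(73^2) = 73^2 − 73^1 = 5329 − 73 = 5256.
φ(1979558301) = 2 × 294 × 342 × 5256 = 1056960576.

1056960576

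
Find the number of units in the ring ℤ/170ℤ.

64

Factor 170: 170 = 2 · 5 · 17.
φ(2) = 2 − 1 = 1.
φ(5) = 5 − 1 = 4.
φ(17) = 17 − 1 = 16.
Multiply: 1 · 4 · 16 = 64.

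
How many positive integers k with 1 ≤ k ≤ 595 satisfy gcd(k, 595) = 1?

Factor 595: 595 = 5 * 7 * 17.
φ(5) = 5 − 1 = 4.
φ(7) = 7 − 1 = 6.
φ(17) = 17 − 1 = 16.
φ(595) = 4 × 6 × 16 = 384.

384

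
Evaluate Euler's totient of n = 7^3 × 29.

φ(7^3) = 7^2·(7−1) = 49·6 = 294.
φ(29) = 29 − 1 = 28.
φ(9947) = 294 × 28 = 8232.

8232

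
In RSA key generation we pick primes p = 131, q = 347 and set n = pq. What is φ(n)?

44980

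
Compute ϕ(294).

84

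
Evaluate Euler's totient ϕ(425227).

352800

First factor: 425227 = 11 · 29 · 31 · 43.
φ(425227) = 425227 · (1 − 1/11) · (1 − 1/29) · (1 − 1/31) · (1 − 1/43)
       = 425227 · 352800/425227 = 352800.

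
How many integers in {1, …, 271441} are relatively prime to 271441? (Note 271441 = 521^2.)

270920

φ(521^2) = 521^2 − 521^1 = 271441 − 521 = 270920.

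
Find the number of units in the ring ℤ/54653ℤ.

First factor: 54653 = 31 × 41 × 43.
φ(31) = 31 − 1 = 30.
φ(41) = 41 − 1 = 40.
φ(43) = 43 − 1 = 42.
φ(54653) = 30 × 40 × 42 = 50400.

50400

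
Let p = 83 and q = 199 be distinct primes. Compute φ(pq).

φ(83) = 83 − 1 = 82.
φ(199) = 199 − 1 = 198.
φ(16517) = 82 × 198 = 16236.

16236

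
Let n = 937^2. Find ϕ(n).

φ(877969) = 877969 · (1 − 1/937)
       = 877969 · 936/937 = 877032.

877032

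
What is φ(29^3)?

φ(24389) = 24389 · (1 − 1/29)
       = 24389 · 28/29 = 23548.

23548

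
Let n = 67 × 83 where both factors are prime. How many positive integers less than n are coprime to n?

φ(67) = 67 − 1 = 66.
φ(83) = 83 − 1 = 82.
Since φ is multiplicative, φ(5561) = 66 · 82 = 5412.

5412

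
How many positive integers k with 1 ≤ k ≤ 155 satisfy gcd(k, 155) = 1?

120

Prime factorization: 155 = 5 · 31.
φ(155) = 155 · (1 − 1/5) · (1 − 1/31)
       = 155 · 120/155 = 120.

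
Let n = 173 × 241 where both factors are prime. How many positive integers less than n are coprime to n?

41280

φ(173) = 173 − 1 = 172.
φ(241) = 241 − 1 = 240.
Multiply: 172 · 240 = 41280.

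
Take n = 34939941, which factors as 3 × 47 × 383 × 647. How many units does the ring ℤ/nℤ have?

φ(34939941) = 34939941 · (1 − 1/3) · (1 − 1/47) · (1 − 1/383) · (1 − 1/647)
       = 34939941 · 22703024/34939941 = 22703024.

22703024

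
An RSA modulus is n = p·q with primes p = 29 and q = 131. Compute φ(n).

φ(pq) = (p−1)(q−1) = 28 · 130 = 3640.

3640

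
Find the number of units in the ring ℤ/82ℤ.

40

Prime factorization: 82 = 2 * 41.
φ(82) = 82 · (1 − 1/2) · (1 − 1/41)
       = 82 · 40/82 = 40.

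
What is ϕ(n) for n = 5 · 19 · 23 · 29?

44352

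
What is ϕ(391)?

352

Prime factorization: 391 = 17 · 23.
φ(391) = 391 · (1 − 1/17) · (1 − 1/23)
       = 391 · 352/391 = 352.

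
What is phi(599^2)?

358202

φ(358801) = 358801 · (1 − 1/599)
       = 358801 · 598/599 = 358202.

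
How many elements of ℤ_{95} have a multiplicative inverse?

72

Prime factorization: 95 = 5 · 19.
φ(95) = 95 · (1 − 1/5) · (1 − 1/19)
       = 95 · 72/95 = 72.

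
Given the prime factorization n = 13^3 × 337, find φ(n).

681408

φ(740389) = 740389 · (1 − 1/13) · (1 − 1/337)
       = 740389 · 4032/4381 = 681408.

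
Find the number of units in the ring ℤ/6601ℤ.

5280

Factor 6601: 6601 = 7 × 23 × 41.
φ(6601) = 6601 · (1 − 1/7) · (1 − 1/23) · (1 − 1/41)
       = 6601 · 5280/6601 = 5280.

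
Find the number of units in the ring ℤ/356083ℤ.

275184

356083 = 7**2 · 13**2 · 43.
φ(356083) = 356083 · (1 − 1/7) · (1 − 1/13) · (1 − 1/43)
       = 356083 · 3024/3913 = 275184.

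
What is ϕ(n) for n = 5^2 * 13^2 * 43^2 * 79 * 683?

φ(5^2) = 5^1·(5−1) = 5·4 = 20.
φ(13^2) = 13^2 − 13^1 = 169 − 13 = 156.
φ(43^2) = 43^2 − 43^1 = 1849 − 43 = 1806.
φ(79) = 79 − 1 = 78.
φ(683) = 683 − 1 = 682.
Since φ is multiplicative, φ(421513432925) = 20 · 156 · 1806 · 78 · 682 = 299744565120.

299744565120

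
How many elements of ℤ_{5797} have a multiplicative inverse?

4800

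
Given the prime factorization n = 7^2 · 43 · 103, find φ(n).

179928

φ(7^2) = 7^2 − 7^1 = 49 − 7 = 42.
φ(43) = 43 − 1 = 42.
φ(103) = 103 − 1 = 102.
Multiply: 42 · 42 · 102 = 179928.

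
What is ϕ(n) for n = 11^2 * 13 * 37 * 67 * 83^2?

21345793920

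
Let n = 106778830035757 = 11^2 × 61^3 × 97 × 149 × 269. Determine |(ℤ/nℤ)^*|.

φ(11^2) = 11^1·(11−1) = 11·10 = 110.
φ(61^3) = 61^2·(61−1) = 3721·60 = 223260.
φ(97) = 97 − 1 = 96.
φ(149) = 149 − 1 = 148.
φ(269) = 269 − 1 = 268.
Since φ is multiplicative, φ(106778830035757) = 110 · 223260 · 96 · 148 · 268 = 93512861798400.

93512861798400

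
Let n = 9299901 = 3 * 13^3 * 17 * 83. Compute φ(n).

φ(9299901) = 9299901 · (1 − 1/3) · (1 − 1/13) · (1 − 1/17) · (1 − 1/83)
       = 9299901 · 31488/55029 = 5321472.

5321472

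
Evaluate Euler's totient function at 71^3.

φ(357911) = 357911 · (1 − 1/71)
       = 357911 · 70/71 = 352870.

352870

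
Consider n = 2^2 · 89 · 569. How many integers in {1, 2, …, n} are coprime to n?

99968

φ(202564) = 202564 · (1 − 1/2) · (1 − 1/89) · (1 − 1/569)
       = 202564 · 49984/101282 = 99968.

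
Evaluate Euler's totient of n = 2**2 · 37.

φ(2^2) = 2^1·(2−1) = 2·1 = 2.
φ(37) = 37 − 1 = 36.
φ(148) = 2 × 36 = 72.

72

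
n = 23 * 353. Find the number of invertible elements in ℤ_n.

7744

φ(23) = 23 − 1 = 22.
φ(353) = 353 − 1 = 352.
Multiply: 22 · 352 = 7744.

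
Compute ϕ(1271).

1200

Prime factorization: 1271 = 31 × 41.
φ(1271) = 1271 · (1 − 1/31) · (1 − 1/41)
       = 1271 · 1200/1271 = 1200.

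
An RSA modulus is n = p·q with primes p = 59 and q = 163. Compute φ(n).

9396

φ(9617) = 9617 · (1 − 1/59) · (1 − 1/163)
       = 9617 · 9396/9617 = 9396.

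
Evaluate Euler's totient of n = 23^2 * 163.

φ(23^2) = 23^2 − 23^1 = 529 − 23 = 506.
φ(163) = 163 − 1 = 162.
φ(86227) = 506 × 162 = 81972.

81972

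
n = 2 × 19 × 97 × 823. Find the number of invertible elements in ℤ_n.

φ(3033578) = 3033578 · (1 − 1/2) · (1 − 1/19) · (1 − 1/97) · (1 − 1/823)
       = 3033578 · 1420416/3033578 = 1420416.

1420416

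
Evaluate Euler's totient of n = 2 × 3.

φ(2) = 2 − 1 = 1.
φ(3) = 3 − 1 = 2.
Multiply: 1 · 2 = 2.

2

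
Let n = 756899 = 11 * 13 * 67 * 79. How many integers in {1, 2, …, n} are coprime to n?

φ(756899) = 756899 · (1 − 1/11) · (1 − 1/13) · (1 − 1/67) · (1 − 1/79)
       = 756899 · 617760/756899 = 617760.

617760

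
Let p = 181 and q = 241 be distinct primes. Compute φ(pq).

φ(pq) = (p−1)(q−1) = 180 · 240 = 43200.

43200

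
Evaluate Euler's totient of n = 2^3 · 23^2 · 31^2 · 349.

φ(2^3) = 2^3 − 2^2 = 8 − 4 = 4.
φ(23^2) = 23^1·(23−1) = 23·22 = 506.
φ(31^2) = 31^1·(31−1) = 31·30 = 930.
φ(349) = 349 − 1 = 348.
Multiply: 4 · 506 · 930 · 348 = 655047360.

655047360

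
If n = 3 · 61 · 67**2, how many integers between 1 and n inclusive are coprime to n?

530640

φ(3) = 3 − 1 = 2.
φ(61) = 61 − 1 = 60.
φ(67^2) = 67^1·(67−1) = 67·66 = 4422.
φ(821487) = 2 × 60 × 4422 = 530640.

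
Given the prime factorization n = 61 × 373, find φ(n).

φ(61) = 61 − 1 = 60.
φ(373) = 373 − 1 = 372.
Since φ is multiplicative, φ(22753) = 60 · 372 = 22320.

22320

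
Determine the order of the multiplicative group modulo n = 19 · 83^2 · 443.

φ(57984713) = 57984713 · (1 − 1/19) · (1 − 1/83) · (1 − 1/443)
       = 57984713 · 652392/698611 = 54148536.

54148536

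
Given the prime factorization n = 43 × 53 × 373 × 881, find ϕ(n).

φ(748909027) = 748909027 · (1 − 1/43) · (1 − 1/53) · (1 − 1/373) · (1 − 1/881)
       = 748909027 · 714954240/748909027 = 714954240.

714954240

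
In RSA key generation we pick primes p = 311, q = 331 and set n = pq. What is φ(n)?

102300

For distinct primes, φ(pq) = (p−1)(q−1) = 310 × 330 = 102300.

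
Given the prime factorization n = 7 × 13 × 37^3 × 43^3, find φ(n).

φ(7) = 7 − 1 = 6.
φ(13) = 13 − 1 = 12.
φ(37^3) = 37^2·(37−1) = 1369·36 = 49284.
φ(43^3) = 43^2·(43−1) = 1849·42 = 77658.
Multiply: 6 · 12 · 49284 · 77658 = 275565374784.

275565374784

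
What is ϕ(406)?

168

406 = 2 × 7 × 29.
φ(406) = 406 · (1 − 1/2) · (1 − 1/7) · (1 − 1/29)
       = 406 · 168/406 = 168.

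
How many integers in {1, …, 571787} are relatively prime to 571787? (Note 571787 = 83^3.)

564898

φ(571787) = 571787 · (1 − 1/83)
       = 571787 · 82/83 = 564898.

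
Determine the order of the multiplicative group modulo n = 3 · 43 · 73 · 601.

3628800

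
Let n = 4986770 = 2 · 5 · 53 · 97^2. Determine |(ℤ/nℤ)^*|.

1936896

φ(2) = 2 − 1 = 1.
φ(5) = 5 − 1 = 4.
φ(53) = 53 − 1 = 52.
φ(97^2) = 97^2 − 97^1 = 9409 − 97 = 9312.
Multiply: 1 · 4 · 52 · 9312 = 1936896.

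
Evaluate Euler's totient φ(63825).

31680

Factor 63825: 63825 = 3 · 5**2 · 23 · 37.
φ(3) = 3 − 1 = 2.
φ(5^2) = 5^1·(5−1) = 5·4 = 20.
φ(23) = 23 − 1 = 22.
φ(37) = 37 − 1 = 36.
Multiply: 2 · 20 · 22 · 36 = 31680.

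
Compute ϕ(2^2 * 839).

1676

φ(3356) = 3356 · (1 − 1/2) · (1 − 1/839)
       = 3356 · 838/1678 = 1676.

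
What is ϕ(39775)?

30240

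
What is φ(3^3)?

φ(3^3) = 3^3 − 3^2 = 27 − 9 = 18.

18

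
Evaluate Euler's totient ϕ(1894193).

1481760

First factor: 1894193 = 7^2 * 29 * 31 * 43.
φ(1894193) = 1894193 · (1 − 1/7) · (1 − 1/29) · (1 − 1/31) · (1 − 1/43)
       = 1894193 · 211680/270599 = 1481760.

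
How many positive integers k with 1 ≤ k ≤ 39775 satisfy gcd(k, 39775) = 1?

First factor: 39775 = 5^2 * 37 * 43.
φ(5^2) = 5^1·(5−1) = 5·4 = 20.
φ(37) = 37 − 1 = 36.
φ(43) = 43 − 1 = 42.
Since φ is multiplicative, φ(39775) = 20 · 36 · 42 = 30240.

30240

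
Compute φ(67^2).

φ(4489) = 4489 · (1 − 1/67)
       = 4489 · 66/67 = 4422.

4422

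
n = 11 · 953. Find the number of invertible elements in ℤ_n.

φ(10483) = 10483 · (1 − 1/11) · (1 − 1/953)
       = 10483 · 9520/10483 = 9520.

9520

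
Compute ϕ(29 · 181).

φ(5249) = 5249 · (1 − 1/29) · (1 − 1/181)
       = 5249 · 5040/5249 = 5040.

5040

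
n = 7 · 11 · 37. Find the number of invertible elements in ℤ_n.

φ(7) = 7 − 1 = 6.
φ(11) = 11 − 1 = 10.
φ(37) = 37 − 1 = 36.
φ(2849) = 6 × 10 × 36 = 2160.

2160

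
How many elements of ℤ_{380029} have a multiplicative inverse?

380029 = 13 × 23 × 31 × 41.
φ(13) = 13 − 1 = 12.
φ(23) = 23 − 1 = 22.
φ(31) = 31 − 1 = 30.
φ(41) = 41 − 1 = 40.
φ(380029) = 12 × 22 × 30 × 40 = 316800.

316800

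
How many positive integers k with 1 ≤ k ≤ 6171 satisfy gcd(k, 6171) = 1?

3520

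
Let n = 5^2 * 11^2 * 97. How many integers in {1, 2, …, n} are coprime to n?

211200

φ(5^2) = 5^2 − 5^1 = 25 − 5 = 20.
φ(11^2) = 11^1·(11−1) = 11·10 = 110.
φ(97) = 97 − 1 = 96.
φ(293425) = 20 × 110 × 96 = 211200.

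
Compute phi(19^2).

342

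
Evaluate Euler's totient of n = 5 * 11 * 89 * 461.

φ(2256595) = 2256595 · (1 − 1/5) · (1 − 1/11) · (1 − 1/89) · (1 − 1/461)
       = 2256595 · 1619200/2256595 = 1619200.

1619200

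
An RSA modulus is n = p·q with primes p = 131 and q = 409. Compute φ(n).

φ(pq) = (p−1)(q−1) = 130 · 408 = 53040.

53040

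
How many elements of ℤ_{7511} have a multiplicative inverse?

7511 = 7 × 29 × 37.
φ(7) = 7 − 1 = 6.
φ(29) = 29 − 1 = 28.
φ(37) = 37 − 1 = 36.
φ(7511) = 6 × 28 × 36 = 6048.

6048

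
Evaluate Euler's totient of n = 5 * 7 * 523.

φ(5) = 5 − 1 = 4.
φ(7) = 7 − 1 = 6.
φ(523) = 523 − 1 = 522.
Since φ is multiplicative, φ(18305) = 4 · 6 · 522 = 12528.

12528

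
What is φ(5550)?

First factor: 5550 = 2 · 3 · 5**2 · 37.
φ(2) = 2 − 1 = 1.
φ(3) = 3 − 1 = 2.
φ(5^2) = 5^2 − 5^1 = 25 − 5 = 20.
φ(37) = 37 − 1 = 36.
Since φ is multiplicative, φ(5550) = 1 · 2 · 20 · 36 = 1440.

1440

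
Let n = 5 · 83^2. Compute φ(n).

27224

φ(34445) = 34445 · (1 − 1/5) · (1 − 1/83)
       = 34445 · 328/415 = 27224.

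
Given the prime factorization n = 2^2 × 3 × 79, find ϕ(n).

312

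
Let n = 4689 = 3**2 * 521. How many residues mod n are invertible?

φ(4689) = 4689 · (1 − 1/3) · (1 − 1/521)
       = 4689 · 1040/1563 = 3120.

3120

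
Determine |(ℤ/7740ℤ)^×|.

Prime factorization: 7740 = 2^2 * 3^2 * 5 * 43.
φ(2^2) = 2^1·(2−1) = 2·1 = 2.
φ(3^2) = 3^2 − 3^1 = 9 − 3 = 6.
φ(5) = 5 − 1 = 4.
φ(43) = 43 − 1 = 42.
φ(7740) = 2 × 6 × 4 × 42 = 2016.

2016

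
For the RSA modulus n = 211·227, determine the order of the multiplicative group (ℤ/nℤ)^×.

47460

φ(pq) = (p−1)(q−1) = 210 · 226 = 47460.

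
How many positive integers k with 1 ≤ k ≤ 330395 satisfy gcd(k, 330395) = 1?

330395 = 5 × 13**2 × 17 × 23.
φ(330395) = 330395 · (1 − 1/5) · (1 − 1/13) · (1 − 1/17) · (1 − 1/23)
       = 330395 · 16896/25415 = 219648.

219648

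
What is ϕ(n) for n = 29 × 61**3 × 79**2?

38520387360

φ(41081064209) = 41081064209 · (1 − 1/29) · (1 − 1/61) · (1 − 1/79)
       = 41081064209 · 131040/139751 = 38520387360.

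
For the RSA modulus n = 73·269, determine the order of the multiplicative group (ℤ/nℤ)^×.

19296

φ(pq) = (p−1)(q−1) = 72 · 268 = 19296.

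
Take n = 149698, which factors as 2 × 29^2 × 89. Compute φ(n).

φ(2) = 2 − 1 = 1.
φ(29^2) = 29^2 − 29^1 = 841 − 29 = 812.
φ(89) = 89 − 1 = 88.
φ(149698) = 1 × 812 × 88 = 71456.

71456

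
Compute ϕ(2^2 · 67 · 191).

φ(51188) = 51188 · (1 − 1/2) · (1 − 1/67) · (1 − 1/191)
       = 51188 · 12540/25594 = 25080.

25080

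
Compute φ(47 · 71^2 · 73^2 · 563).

φ(710834782429) = 710834782429 · (1 − 1/47) · (1 − 1/71) · (1 − 1/73) · (1 − 1/563)
       = 710834782429 · 130294080/137147363 = 675314216640.

675314216640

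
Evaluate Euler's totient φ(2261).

1728

First factor: 2261 = 7 × 17 × 19.
φ(7) = 7 − 1 = 6.
φ(17) = 17 − 1 = 16.
φ(19) = 19 − 1 = 18.
φ(2261) = 6 × 16 × 18 = 1728.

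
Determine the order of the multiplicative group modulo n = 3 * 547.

φ(1641) = 1641 · (1 − 1/3) · (1 − 1/547)
       = 1641 · 1092/1641 = 1092.

1092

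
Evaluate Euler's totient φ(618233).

618233 = 7^2 * 11 * 31 * 37.
φ(618233) = 618233 · (1 − 1/7) · (1 − 1/11) · (1 − 1/31) · (1 − 1/37)
       = 618233 · 64800/88319 = 453600.

453600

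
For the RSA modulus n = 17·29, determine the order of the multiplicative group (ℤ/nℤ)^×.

448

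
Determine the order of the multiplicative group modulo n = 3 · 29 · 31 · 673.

1128960

φ(3) = 3 − 1 = 2.
φ(29) = 29 − 1 = 28.
φ(31) = 31 − 1 = 30.
φ(673) = 673 − 1 = 672.
Multiply: 2 · 28 · 30 · 672 = 1128960.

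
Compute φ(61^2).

3660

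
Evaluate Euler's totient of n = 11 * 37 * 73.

25920

φ(29711) = 29711 · (1 − 1/11) · (1 − 1/37) · (1 − 1/73)
       = 29711 · 25920/29711 = 25920.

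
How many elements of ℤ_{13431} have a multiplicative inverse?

7920

13431 = 3 × 11^2 × 37.
φ(3) = 3 − 1 = 2.
φ(11^2) = 11^1·(11−1) = 11·10 = 110.
φ(37) = 37 − 1 = 36.
φ(13431) = 2 × 110 × 36 = 7920.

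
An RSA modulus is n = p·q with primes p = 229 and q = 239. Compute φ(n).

54264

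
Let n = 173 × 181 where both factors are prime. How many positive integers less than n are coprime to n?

φ(173) = 173 − 1 = 172.
φ(181) = 181 − 1 = 180.
φ(31313) = 172 × 180 = 30960.

30960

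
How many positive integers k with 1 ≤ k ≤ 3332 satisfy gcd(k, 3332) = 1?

Factor 3332: 3332 = 2^2 * 7^2 * 17.
φ(2^2) = 2^1·(2−1) = 2·1 = 2.
φ(7^2) = 7^1·(7−1) = 7·6 = 42.
φ(17) = 17 − 1 = 16.
Since φ is multiplicative, φ(3332) = 2 · 42 · 16 = 1344.

1344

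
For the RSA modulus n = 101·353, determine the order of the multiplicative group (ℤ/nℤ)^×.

φ(101) = 101 − 1 = 100.
φ(353) = 353 − 1 = 352.
Multiply: 100 · 352 = 35200.

35200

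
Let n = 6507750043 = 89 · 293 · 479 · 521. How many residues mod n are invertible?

φ(89) = 89 − 1 = 88.
φ(293) = 293 − 1 = 292.
φ(479) = 479 − 1 = 478.
φ(521) = 521 − 1 = 520.
Since φ is multiplicative, φ(6507750043) = 88 · 292 · 478 · 520 = 6386997760.

6386997760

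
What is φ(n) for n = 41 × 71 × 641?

φ(1865951) = 1865951 · (1 − 1/41) · (1 − 1/71) · (1 − 1/641)
       = 1865951 · 1792000/1865951 = 1792000.

1792000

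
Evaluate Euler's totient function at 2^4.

φ(16) = 16 · (1 − 1/2)
       = 16 · 1/2 = 8.

8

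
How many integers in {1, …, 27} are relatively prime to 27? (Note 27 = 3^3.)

18

φ(27) = 27 · (1 − 1/3)
       = 27 · 2/3 = 18.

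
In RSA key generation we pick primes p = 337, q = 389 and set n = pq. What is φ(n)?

φ(131093) = 131093 · (1 − 1/337) · (1 − 1/389)
       = 131093 · 130368/131093 = 130368.

130368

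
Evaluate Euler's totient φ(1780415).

1100736

First factor: 1780415 = 5 * 7^2 * 13^2 * 43.
φ(5) = 5 − 1 = 4.
φ(7^2) = 7^1·(7−1) = 7·6 = 42.
φ(13^2) = 13^1·(13−1) = 13·12 = 156.
φ(43) = 43 − 1 = 42.
Multiply: 4 · 42 · 156 · 42 = 1100736.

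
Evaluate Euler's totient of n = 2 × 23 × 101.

2200

φ(2) = 2 − 1 = 1.
φ(23) = 23 − 1 = 22.
φ(101) = 101 − 1 = 100.
Since φ is multiplicative, φ(4646) = 1 · 22 · 100 = 2200.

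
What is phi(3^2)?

6

φ(3^2) = 3^2 − 3^1 = 9 − 3 = 6.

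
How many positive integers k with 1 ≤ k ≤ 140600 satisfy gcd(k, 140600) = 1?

Prime factorization: 140600 = 2^3 · 5^2 · 19 · 37.
φ(140600) = 140600 · (1 − 1/2) · (1 − 1/5) · (1 − 1/19) · (1 − 1/37)
       = 140600 · 2592/7030 = 51840.

51840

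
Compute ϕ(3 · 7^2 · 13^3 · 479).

φ(3) = 3 − 1 = 2.
φ(7^2) = 7^1·(7−1) = 7·6 = 42.
φ(13^3) = 13^2·(13−1) = 169·12 = 2028.
φ(479) = 479 − 1 = 478.
Since φ is multiplicative, φ(154697361) = 2 · 42 · 2028 · 478 = 81428256.

81428256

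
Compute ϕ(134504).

59136

First factor: 134504 = 2^3 · 17 · 23 · 43.
φ(2^3) = 2^3 − 2^2 = 8 − 4 = 4.
φ(17) = 17 − 1 = 16.
φ(23) = 23 − 1 = 22.
φ(43) = 43 − 1 = 42.
Since φ is multiplicative, φ(134504) = 4 · 16 · 22 · 42 = 59136.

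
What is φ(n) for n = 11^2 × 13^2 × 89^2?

134397120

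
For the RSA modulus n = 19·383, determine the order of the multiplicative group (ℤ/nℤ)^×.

φ(19) = 19 − 1 = 18.
φ(383) = 383 − 1 = 382.
φ(7277) = 18 × 382 = 6876.

6876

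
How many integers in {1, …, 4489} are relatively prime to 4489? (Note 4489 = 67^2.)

φ(67^2) = 67^1·(67−1) = 67·66 = 4422.

4422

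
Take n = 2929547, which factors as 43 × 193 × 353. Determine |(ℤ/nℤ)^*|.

2838528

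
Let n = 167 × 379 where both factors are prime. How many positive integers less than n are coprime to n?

62748

φ(pq) = (p−1)(q−1) = 166 · 378 = 62748.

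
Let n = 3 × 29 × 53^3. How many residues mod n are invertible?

8179808

φ(3) = 3 − 1 = 2.
φ(29) = 29 − 1 = 28.
φ(53^3) = 53^3 − 53^2 = 148877 − 2809 = 146068.
Since φ is multiplicative, φ(12952299) = 2 · 28 · 146068 = 8179808.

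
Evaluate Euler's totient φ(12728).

Factor 12728: 12728 = 2^3 × 37 × 43.
φ(2^3) = 2^3 − 2^2 = 8 − 4 = 4.
φ(37) = 37 − 1 = 36.
φ(43) = 43 − 1 = 42.
Multiply: 4 · 36 · 42 = 6048.

6048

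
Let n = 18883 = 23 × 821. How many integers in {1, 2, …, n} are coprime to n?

18040

φ(23) = 23 − 1 = 22.
φ(821) = 821 − 1 = 820.
Since φ is multiplicative, φ(18883) = 22 · 820 = 18040.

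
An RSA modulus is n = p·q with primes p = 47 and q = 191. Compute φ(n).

φ(47) = 47 − 1 = 46.
φ(191) = 191 − 1 = 190.
Multiply: 46 · 190 = 8740.

8740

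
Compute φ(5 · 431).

1720

φ(5) = 5 − 1 = 4.
φ(431) = 431 − 1 = 430.
Since φ is multiplicative, φ(2155) = 4 · 430 = 1720.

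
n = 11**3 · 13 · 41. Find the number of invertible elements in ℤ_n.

580800

φ(709423) = 709423 · (1 − 1/11) · (1 − 1/13) · (1 − 1/41)
       = 709423 · 4800/5863 = 580800.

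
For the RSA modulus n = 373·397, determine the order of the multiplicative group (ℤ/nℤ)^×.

147312

For distinct primes, φ(pq) = (p−1)(q−1) = 372 × 396 = 147312.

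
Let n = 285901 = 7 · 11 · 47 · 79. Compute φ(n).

215280

φ(285901) = 285901 · (1 − 1/7) · (1 − 1/11) · (1 − 1/47) · (1 − 1/79)
       = 285901 · 215280/285901 = 215280.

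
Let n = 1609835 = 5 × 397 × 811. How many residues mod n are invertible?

φ(5) = 5 − 1 = 4.
φ(397) = 397 − 1 = 396.
φ(811) = 811 − 1 = 810.
Multiply: 4 · 396 · 810 = 1283040.

1283040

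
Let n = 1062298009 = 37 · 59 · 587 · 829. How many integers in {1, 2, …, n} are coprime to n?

φ(37) = 37 − 1 = 36.
φ(59) = 59 − 1 = 58.
φ(587) = 587 − 1 = 586.
φ(829) = 829 − 1 = 828.
φ(1062298009) = 36 × 58 × 586 × 828 = 1013114304.

1013114304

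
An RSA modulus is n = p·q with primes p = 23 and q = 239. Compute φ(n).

5236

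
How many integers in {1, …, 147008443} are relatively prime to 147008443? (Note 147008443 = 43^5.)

143589642

φ(43^5) = 43^4·(43−1) = 3418801·42 = 143589642.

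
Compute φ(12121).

10560

Factor 12121: 12121 = 17 · 23 · 31.
φ(17) = 17 − 1 = 16.
φ(23) = 23 − 1 = 22.
φ(31) = 31 − 1 = 30.
Since φ is multiplicative, φ(12121) = 16 · 22 · 30 = 10560.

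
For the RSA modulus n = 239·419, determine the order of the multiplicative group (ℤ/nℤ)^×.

99484

φ(pq) = (p−1)(q−1) = 238 · 418 = 99484.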